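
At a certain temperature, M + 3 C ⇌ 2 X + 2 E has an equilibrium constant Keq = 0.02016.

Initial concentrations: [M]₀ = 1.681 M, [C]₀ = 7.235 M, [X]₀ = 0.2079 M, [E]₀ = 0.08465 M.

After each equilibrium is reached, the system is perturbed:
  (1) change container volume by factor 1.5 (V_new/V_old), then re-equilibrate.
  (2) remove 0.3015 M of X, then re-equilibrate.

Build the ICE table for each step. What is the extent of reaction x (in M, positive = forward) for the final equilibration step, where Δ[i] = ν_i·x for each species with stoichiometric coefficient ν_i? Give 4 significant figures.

x = 0.05436 M

Q₀ = 4.8650e-07 vs Keq = 0.02016 ⇒ Q<K, forward
Step 1:
                   M          C          X          E
  init         1.681      7.235     0.2079    0.08465
  Δ          -0.6079     -1.824      1.216      1.216
  eq           1.073      5.411      1.424        1.3
  solve Keq expr → x = 0.6079; check Q = 0.02016
Then change container volume by factor 1.5 (V_new/V_old).
Step 2:
                   M          C          X          E
  init        0.7154      3.608     0.9491      0.867
  Δ                0          0          0          0
  eq          0.7154      3.608     0.9491      0.867
  solve Keq expr → x = 0; check Q = 0.02016
Then remove 0.3015 M of X.
Step 3:
                   M          C          X          E
  init        0.7154      3.608     0.6476      0.867
  Δ         -0.05436    -0.1631     0.1087     0.1087
  eq           0.661      3.444     0.7564     0.9757
  solve Keq expr → x = 0.05436; check Q = 0.02016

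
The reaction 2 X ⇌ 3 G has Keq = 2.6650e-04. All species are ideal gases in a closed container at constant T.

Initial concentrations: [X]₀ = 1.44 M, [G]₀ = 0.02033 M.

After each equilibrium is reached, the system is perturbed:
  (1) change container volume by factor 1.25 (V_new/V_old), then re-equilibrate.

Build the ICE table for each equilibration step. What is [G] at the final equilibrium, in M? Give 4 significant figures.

[G]_eq = 0.06927 M

Q₀ = 4.0522e-06 vs Keq = 2.6650e-04 ⇒ Q<K, forward
Step 1:
                  X         G
  Initial      1.44   0.02033
  Change   -0.04013    0.0602
  Equil         1.4   0.08053
  solve Keq expr → x = 0.02007; check Q = 2.6650e-04
Then change container volume by factor 1.25 (V_new/V_old).
Step 2:
                  X         G
  Initial      1.12   0.06442
  Change  -0.003227  0.004841
  Equil       1.117   0.06927
  solve Keq expr → x = 0.001614; check Q = 2.6650e-04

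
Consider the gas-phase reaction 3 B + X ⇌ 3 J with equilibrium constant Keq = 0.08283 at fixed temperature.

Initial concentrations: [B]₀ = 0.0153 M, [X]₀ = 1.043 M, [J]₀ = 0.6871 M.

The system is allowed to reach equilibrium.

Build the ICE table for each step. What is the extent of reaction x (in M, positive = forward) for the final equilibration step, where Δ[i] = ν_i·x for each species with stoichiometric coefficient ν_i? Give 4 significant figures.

x = -0.1549 M

Q₀ = 8.6836e+04 vs Keq = 0.08283 ⇒ Q>K, reverse
Step 1:
                   B          X          J
  init        0.0153      1.043     0.6871
  Δ           0.4648     0.1549    -0.4648
  eq          0.4801      1.198     0.2223
  solve Keq expr → x = -0.1549; check Q = 0.08283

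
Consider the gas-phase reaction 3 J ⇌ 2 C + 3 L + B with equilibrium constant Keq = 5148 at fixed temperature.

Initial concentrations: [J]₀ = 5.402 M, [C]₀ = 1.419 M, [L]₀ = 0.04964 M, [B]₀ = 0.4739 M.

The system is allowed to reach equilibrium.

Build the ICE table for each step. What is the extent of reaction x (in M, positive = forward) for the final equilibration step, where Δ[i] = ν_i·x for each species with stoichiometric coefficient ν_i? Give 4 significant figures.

x = 1.503 M

Q₀ = 7.4043e-07 vs Keq = 5148 ⇒ Q<K, forward
Step 1:
                  J         C         L         B
  init        5.402     1.419   0.04964    0.4739
  Δ          -4.509     3.006     4.509     1.503
  eq         0.8931     4.425     4.559     1.977
  solve Keq expr → x = 1.503; check Q = 5148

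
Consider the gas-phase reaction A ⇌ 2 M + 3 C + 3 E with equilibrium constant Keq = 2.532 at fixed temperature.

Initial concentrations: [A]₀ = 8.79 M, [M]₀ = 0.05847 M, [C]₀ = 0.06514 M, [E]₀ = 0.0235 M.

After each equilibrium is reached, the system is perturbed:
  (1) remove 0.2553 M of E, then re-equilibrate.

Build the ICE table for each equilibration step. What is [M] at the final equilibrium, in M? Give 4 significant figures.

Q₀ = 1.3952e-12 vs Keq = 2.532 ⇒ Q<K, forward
Step 1:
                  A         M         C         E
  init         8.79   0.05847   0.06514    0.0235
  Δ         -0.5212     1.042     1.564     1.564
  eq          8.269     1.101     1.629     1.587
  solve Keq expr → x = 0.5212; check Q = 2.532
Then remove 0.2553 M of E.
Step 2:
                  A         M         C         E
  init        8.269     1.101     1.629     1.332
  Δ         -0.0339    0.0678    0.1017    0.1017
  eq          8.235     1.169      1.73     1.434
  solve Keq expr → x = 0.0339; check Q = 2.532

[M]_eq = 1.169 M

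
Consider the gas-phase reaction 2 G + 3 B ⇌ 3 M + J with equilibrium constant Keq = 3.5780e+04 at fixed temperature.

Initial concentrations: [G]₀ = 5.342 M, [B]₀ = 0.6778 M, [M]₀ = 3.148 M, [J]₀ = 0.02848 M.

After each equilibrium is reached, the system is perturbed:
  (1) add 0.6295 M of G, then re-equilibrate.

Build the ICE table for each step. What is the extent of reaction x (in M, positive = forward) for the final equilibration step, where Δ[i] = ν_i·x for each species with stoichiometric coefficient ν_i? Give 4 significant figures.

x = 6.3347e-04 M

Q₀ = 0.09998 vs Keq = 3.5780e+04 ⇒ Q<K, forward
Step 1:
                    G           B           M           J
  init          5.342      0.6778       3.148     0.02848
  Δ           -0.4352     -0.6528      0.6528      0.2176
  eq            4.907     0.02503       3.801      0.2461
  solve Keq expr → x = 0.2176; check Q = 3.5780e+04
Then add 0.6295 M of G.
Step 2:
                    G           B           M           J
  init          5.536     0.02503       3.801      0.2461
  Δ         -0.001267     -0.0019      0.0019  6.3347e-04
  eq            5.535     0.02313       3.803      0.2467
  solve Keq expr → x = 6.3347e-04; check Q = 3.5780e+04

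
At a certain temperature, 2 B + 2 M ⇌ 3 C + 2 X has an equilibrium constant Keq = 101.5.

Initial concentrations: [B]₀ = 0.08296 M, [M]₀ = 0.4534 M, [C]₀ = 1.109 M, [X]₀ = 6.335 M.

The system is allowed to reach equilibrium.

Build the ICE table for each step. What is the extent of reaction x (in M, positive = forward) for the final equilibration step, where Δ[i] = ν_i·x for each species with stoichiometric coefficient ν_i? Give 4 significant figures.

Q₀ = 3.8689e+04 vs Keq = 101.5 ⇒ Q>K, reverse
Step 1:
                    B           M           C           X
  I           0.08296      0.4534       1.109       6.335
  C             0.314       0.314      -0.471      -0.314
  E            0.3969      0.7674       0.638       6.021
  solve Keq expr → x = -0.157; check Q = 101.5

x = -0.157 M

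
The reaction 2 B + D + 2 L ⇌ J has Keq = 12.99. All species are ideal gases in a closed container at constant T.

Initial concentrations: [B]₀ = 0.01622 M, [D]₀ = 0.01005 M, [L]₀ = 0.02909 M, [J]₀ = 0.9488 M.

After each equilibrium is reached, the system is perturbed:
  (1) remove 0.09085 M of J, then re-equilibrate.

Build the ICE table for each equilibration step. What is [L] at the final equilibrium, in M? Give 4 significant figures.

[L]_eq = 0.62 M

Q₀ = 4.2405e+08 vs Keq = 12.99 ⇒ Q>K, reverse
Step 1:
                    B           D           L           J
  init        0.01622     0.01005     0.02909      0.9488
  Δ            0.6079       0.304      0.6079      -0.304
  eq           0.6242       0.314       0.637      0.6448
  solve Keq expr → x = -0.304; check Q = 12.99
Then remove 0.09085 M of J.
Step 2:
                    B           D           L           J
  init         0.6242       0.314       0.637       0.554
  Δ          -0.01698   -0.008492    -0.01698    0.008492
  eq           0.6072      0.3055        0.62      0.5625
  solve Keq expr → x = 0.008492; check Q = 12.99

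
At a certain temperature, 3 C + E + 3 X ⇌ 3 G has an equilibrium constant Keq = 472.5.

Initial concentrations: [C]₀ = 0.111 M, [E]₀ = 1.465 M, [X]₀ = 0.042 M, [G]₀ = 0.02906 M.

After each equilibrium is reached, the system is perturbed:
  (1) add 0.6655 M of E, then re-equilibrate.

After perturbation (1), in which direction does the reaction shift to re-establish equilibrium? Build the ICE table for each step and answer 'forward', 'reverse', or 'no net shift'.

Direction: forward

Q₀ = 165.3 vs Keq = 472.5 ⇒ Q<K, forward
Step 1:
                   C          E          X          G
  init         0.111      1.465      0.042    0.02906
  Δ        -0.005274  -0.001758  -0.005274   0.005274
  eq          0.1057      1.463    0.03673    0.03433
  solve Keq expr → x = 0.001758; check Q = 472.5
Then add 0.6655 M of E.
Step 2:
                   C          E          X          G
  init        0.1057      2.129    0.03673    0.03433
  Δ        -0.001896 -6.3203e-04  -0.001896   0.001896
  eq          0.1038      2.128    0.03483    0.03623
  solve Keq expr → x = 6.3203e-04; check Q = 472.5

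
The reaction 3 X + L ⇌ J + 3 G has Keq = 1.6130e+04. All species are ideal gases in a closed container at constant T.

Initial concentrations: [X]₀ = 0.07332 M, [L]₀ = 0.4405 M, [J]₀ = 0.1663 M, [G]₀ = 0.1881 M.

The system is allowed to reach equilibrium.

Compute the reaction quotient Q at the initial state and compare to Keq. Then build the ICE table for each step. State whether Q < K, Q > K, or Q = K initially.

Q₀ = 6.374; Q < K (proceeds forward)

Q₀ = 6.374 vs Keq = 1.6130e+04 ⇒ Q<K, forward
Step 1:
                   X          L          J          G
  Initial    0.07332     0.4405     0.1663     0.1881
  Change    -0.06563   -0.02188    0.02188    0.06563
  Equil     0.007693     0.4186     0.1882     0.2537
  solve Keq expr → x = 0.02188; check Q = 1.6130e+04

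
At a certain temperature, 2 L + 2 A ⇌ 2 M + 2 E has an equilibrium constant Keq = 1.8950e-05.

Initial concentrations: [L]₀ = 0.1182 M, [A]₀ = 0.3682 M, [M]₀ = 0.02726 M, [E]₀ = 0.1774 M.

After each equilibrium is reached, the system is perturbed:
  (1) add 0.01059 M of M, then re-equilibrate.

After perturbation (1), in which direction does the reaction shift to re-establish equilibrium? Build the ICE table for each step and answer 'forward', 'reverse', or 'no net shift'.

Direction: reverse

Q₀ = 0.01235 vs Keq = 1.8950e-05 ⇒ Q>K, reverse
Step 1:
                    L           A           M           E
  init         0.1182      0.3682     0.02726      0.1774
  Δ           0.02564     0.02564    -0.02564    -0.02564
  eq           0.1438      0.3938    0.001625      0.1518
  solve Keq expr → x = -0.01282; check Q = 1.8950e-05
Then add 0.01059 M of M.
Step 2:
                    L           A           M           E
  init         0.1438      0.3938     0.01221      0.1518
  Δ            0.0103      0.0103     -0.0103     -0.0103
  eq           0.1541      0.4041    0.001917      0.1415
  solve Keq expr → x = -0.005149; check Q = 1.8950e-05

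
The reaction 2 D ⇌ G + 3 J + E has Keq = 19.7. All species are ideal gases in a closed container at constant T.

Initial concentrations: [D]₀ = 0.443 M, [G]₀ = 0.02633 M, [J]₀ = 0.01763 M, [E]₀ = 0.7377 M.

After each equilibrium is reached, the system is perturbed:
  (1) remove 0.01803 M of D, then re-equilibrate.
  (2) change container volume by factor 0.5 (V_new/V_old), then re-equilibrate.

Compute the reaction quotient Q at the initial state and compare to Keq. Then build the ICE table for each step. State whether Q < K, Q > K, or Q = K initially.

Q₀ = 5.4235e-07; Q < K (proceeds forward)

Q₀ = 5.4235e-07 vs Keq = 19.7 ⇒ Q<K, forward
Step 1:
                  D         G         J         E
  Initial     0.443   0.02633   0.01763    0.7377
  Change    -0.3941     0.197    0.5911     0.197
  Equil      0.0489    0.2234    0.6088    0.9347
  solve Keq expr → x = 0.197; check Q = 19.7
Then remove 0.01803 M of D.
Step 2:
                  D         G         J         E
  Initial   0.03087    0.2234    0.6088    0.9347
  Change     0.0145 -0.007249  -0.02175 -0.007249
  Equil     0.04537    0.2161     0.587    0.9275
  solve Keq expr → x = -0.007249; check Q = 19.7
Then change container volume by factor 0.5 (V_new/V_old).
Step 3:
                  D         G         J         E
  Initial   0.09074    0.4323     1.174     1.855
  Change      0.102  -0.05101    -0.153  -0.05101
  Equil      0.1928    0.3812     1.021     1.804
  solve Keq expr → x = -0.05101; check Q = 19.7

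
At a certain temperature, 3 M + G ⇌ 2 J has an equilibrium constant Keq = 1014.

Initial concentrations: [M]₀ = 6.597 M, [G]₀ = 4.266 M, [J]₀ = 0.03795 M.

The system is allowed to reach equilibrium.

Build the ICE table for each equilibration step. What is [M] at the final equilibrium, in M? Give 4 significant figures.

Q₀ = 1.1759e-06 vs Keq = 1014 ⇒ Q<K, forward
Step 1:
                  M         G         J
  init        6.597     4.266   0.03795
  Δ          -6.393    -2.131     4.262
  eq         0.2044     2.135       4.3
  solve Keq expr → x = 2.131; check Q = 1014

[M]_eq = 0.2044 M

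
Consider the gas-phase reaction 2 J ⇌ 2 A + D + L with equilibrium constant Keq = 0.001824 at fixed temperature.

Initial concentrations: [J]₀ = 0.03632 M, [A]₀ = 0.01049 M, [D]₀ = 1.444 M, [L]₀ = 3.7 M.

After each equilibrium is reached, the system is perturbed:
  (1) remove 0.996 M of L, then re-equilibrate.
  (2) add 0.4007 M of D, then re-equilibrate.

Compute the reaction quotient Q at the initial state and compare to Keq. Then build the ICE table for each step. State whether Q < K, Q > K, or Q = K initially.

Q₀ = 0.4457 vs Keq = 0.001824 ⇒ Q>K, reverse
Step 1:
                   J          A          D          L
  I          0.03632    0.01049      1.444        3.7
  C         0.009639  -0.009639  -0.004819  -0.004819
  E          0.04596 8.5115e-04      1.439      3.695
  solve Keq expr → x = -0.004819; check Q = 0.001824
Then remove 0.996 M of L.
Step 2:
                   J          A          D          L
  I          0.04596 8.5115e-04      1.439      2.699
  C       -1.4163e-04 1.4163e-04 7.0813e-05 7.0813e-05
  E          0.04582 9.9278e-04      1.439      2.699
  solve Keq expr → x = 7.0813e-05; check Q = 0.001824
Then add 0.4007 M of D.
Step 3:
                   J          A          D          L
  I          0.04582 9.9278e-04       1.84      2.699
  C       1.1255e-04 -1.1255e-04 -5.6276e-05 -5.6276e-05
  E          0.04593 8.8022e-04       1.84      2.699
  solve Keq expr → x = -5.6276e-05; check Q = 0.001824

Q₀ = 0.4457; Q > K (proceeds reverse)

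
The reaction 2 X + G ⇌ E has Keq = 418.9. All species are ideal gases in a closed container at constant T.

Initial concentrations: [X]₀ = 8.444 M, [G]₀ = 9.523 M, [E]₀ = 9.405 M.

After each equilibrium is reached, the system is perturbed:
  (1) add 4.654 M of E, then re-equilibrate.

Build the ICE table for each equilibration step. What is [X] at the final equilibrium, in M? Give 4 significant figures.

[X]_eq = 0.09024 M

Q₀ = 0.01385 vs Keq = 418.9 ⇒ Q<K, forward
Step 1:
                   X          G          E
  I            8.444      9.523      9.405
  C           -8.366     -4.183      4.183
  E          0.07794       5.34      13.59
  solve Keq expr → x = 4.183; check Q = 418.9
Then add 4.654 M of E.
Step 2:
                   X          G          E
  I          0.07794       5.34      18.24
  C           0.0123    0.00615   -0.00615
  E          0.09024      5.346      18.24
  solve Keq expr → x = -0.00615; check Q = 418.9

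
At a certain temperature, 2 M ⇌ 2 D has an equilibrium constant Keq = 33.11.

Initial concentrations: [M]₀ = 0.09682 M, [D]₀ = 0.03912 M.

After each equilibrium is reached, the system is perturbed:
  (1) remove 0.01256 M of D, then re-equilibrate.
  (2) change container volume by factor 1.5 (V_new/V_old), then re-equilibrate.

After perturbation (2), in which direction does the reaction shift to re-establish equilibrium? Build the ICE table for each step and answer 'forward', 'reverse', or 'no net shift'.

Direction: no net shift

Q₀ = 0.1633 vs Keq = 33.11 ⇒ Q<K, forward
Step 1:
                   M          D
  Initial    0.09682    0.03912
  Change    -0.07669    0.07669
  Equil      0.02013     0.1158
  solve Keq expr → x = 0.03835; check Q = 33.11
Then remove 0.01256 M of D.
Step 2:
                   M          D
  Initial    0.02013     0.1033
  Change    -0.00186    0.00186
  Equil      0.01827     0.1051
  solve Keq expr → x = 9.2980e-04; check Q = 33.11
Then change container volume by factor 1.5 (V_new/V_old).
Step 3:
                   M          D
  Initial    0.01218    0.07008
  Change           0          0
  Equil      0.01218    0.07008
  solve Keq expr → x = 0; check Q = 33.11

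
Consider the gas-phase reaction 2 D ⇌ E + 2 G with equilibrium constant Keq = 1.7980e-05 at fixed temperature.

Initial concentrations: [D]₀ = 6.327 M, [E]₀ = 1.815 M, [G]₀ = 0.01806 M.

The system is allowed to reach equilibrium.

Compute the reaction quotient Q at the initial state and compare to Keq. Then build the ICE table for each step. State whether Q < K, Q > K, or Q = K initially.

Q₀ = 1.4788e-05 vs Keq = 1.7980e-05 ⇒ Q<K, forward
Step 1:
                    D           E           G
  I             6.327       1.815     0.01806
  C         -0.001843  9.2148e-04    0.001843
  E             6.325       1.816      0.0199
  solve Keq expr → x = 9.2148e-04; check Q = 1.7980e-05

Q₀ = 1.4788e-05; Q < K (proceeds forward)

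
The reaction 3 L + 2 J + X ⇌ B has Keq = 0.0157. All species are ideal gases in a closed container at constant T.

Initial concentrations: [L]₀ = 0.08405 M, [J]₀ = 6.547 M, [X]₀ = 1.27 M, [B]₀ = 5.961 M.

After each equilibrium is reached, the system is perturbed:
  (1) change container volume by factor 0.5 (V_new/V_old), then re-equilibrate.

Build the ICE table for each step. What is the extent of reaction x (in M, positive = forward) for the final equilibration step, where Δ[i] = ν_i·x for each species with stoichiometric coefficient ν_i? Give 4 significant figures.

Q₀ = 184.4 vs Keq = 0.0157 ⇒ Q>K, reverse
Step 1:
                  L         J         X         B
  Initial   0.08405     6.547      1.27     5.961
  Change       1.44      0.96      0.48     -0.48
  Equil       1.524     7.507      1.75     5.481
  solve Keq expr → x = -0.48; check Q = 0.0157
Then change container volume by factor 0.5 (V_new/V_old).
Step 2:
                  L         J         X         B
  Initial     3.048     15.01       3.5     10.96
  Change     -1.936    -1.291   -0.6453    0.6453
  Equil       1.112     13.72     2.855     11.61
  solve Keq expr → x = 0.6453; check Q = 0.0157

x = 0.6453 M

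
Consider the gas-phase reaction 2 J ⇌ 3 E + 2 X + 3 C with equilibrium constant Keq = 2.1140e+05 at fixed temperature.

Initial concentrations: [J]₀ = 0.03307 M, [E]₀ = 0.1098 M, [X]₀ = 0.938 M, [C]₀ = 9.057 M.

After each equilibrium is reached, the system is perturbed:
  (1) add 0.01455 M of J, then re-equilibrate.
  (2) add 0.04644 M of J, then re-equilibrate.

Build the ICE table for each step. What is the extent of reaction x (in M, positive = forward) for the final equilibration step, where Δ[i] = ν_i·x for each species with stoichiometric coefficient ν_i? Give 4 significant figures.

Q₀ = 791.2 vs Keq = 2.1140e+05 ⇒ Q<K, forward
Step 1:
                    J           E           X           C
  init        0.03307      0.1098       0.938       9.057
  Δ          -0.02957     0.04436     0.02957     0.04436
  eq         0.003497      0.1542      0.9676       9.101
  solve Keq expr → x = 0.01479; check Q = 2.1140e+05
Then add 0.01455 M of J.
Step 2:
                    J           E           X           C
  init        0.01805      0.1542      0.9676       9.101
  Δ          -0.01375     0.02063     0.01375     0.02063
  eq         0.004297      0.1748      0.9813       9.122
  solve Keq expr → x = 0.006875; check Q = 2.1140e+05
Then add 0.04644 M of J.
Step 3:
                    J           E           X           C
  init        0.05074      0.1748      0.9813       9.122
  Δ          -0.04344     0.06516     0.04344     0.06516
  eq         0.007295      0.2399       1.025       9.187
  solve Keq expr → x = 0.02172; check Q = 2.1140e+05

x = 0.02172 M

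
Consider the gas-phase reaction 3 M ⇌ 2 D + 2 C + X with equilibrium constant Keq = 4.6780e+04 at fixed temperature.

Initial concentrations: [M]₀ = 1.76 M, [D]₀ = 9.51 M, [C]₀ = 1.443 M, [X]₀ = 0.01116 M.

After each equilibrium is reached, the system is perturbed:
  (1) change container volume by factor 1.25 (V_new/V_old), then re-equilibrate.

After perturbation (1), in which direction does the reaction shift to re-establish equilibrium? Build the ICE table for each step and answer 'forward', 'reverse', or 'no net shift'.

Direction: forward

Q₀ = 0.3855 vs Keq = 4.6780e+04 ⇒ Q<K, forward
Step 1:
                    M           D           C           X
  init           1.76        9.51       1.443     0.01116
  Δ            -1.562       1.041       1.041      0.5205
  eq           0.1984       10.55       2.484      0.5317
  solve Keq expr → x = 0.5205; check Q = 4.6780e+04
Then change container volume by factor 1.25 (V_new/V_old).
Step 2:
                    M           D           C           X
  init         0.1587       8.441       1.987      0.4254
  Δ          -0.02044     0.01362     0.01362    0.006812
  eq           0.1383       8.454       2.001      0.4322
  solve Keq expr → x = 0.006812; check Q = 4.6780e+04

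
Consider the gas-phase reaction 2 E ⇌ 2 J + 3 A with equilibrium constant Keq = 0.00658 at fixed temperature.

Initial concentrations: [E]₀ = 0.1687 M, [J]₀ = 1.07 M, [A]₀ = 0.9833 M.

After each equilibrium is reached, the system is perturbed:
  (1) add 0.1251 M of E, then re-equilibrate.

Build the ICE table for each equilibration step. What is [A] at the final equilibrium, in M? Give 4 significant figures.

Q₀ = 38.25 vs Keq = 0.00658 ⇒ Q>K, reverse
Step 1:
                    E           J           A
  I            0.1687        1.07      0.9833
  C            0.5127     -0.5127      -0.769
  E            0.6814      0.5573      0.2143
  solve Keq expr → x = -0.2563; check Q = 0.00658
Then add 0.1251 M of E.
Step 2:
                    E           J           A
  I            0.8065      0.5573      0.2143
  C          -0.01289     0.01289     0.01933
  E            0.7936      0.5702      0.2336
  solve Keq expr → x = 0.006444; check Q = 0.00658

[A]_eq = 0.2336 M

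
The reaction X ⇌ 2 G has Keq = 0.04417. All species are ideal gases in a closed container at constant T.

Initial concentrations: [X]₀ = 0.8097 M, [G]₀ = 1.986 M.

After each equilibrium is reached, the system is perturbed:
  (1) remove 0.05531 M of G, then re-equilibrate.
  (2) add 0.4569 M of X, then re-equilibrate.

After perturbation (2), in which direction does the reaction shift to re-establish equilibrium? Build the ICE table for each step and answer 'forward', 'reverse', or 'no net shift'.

Q₀ = 4.871 vs Keq = 0.04417 ⇒ Q>K, reverse
Step 1:
                    X           G
  Initial      0.8097       1.986
  Change       0.8573      -1.715
  Equil         1.667      0.2714
  solve Keq expr → x = -0.8573; check Q = 0.04417
Then remove 0.05531 M of G.
Step 2:
                    X           G
  Initial       1.667       0.216
  Change     -0.02657     0.05314
  Equil          1.64      0.2692
  solve Keq expr → x = 0.02657; check Q = 0.04417
Then add 0.4569 M of X.
Step 3:
                    X           G
  Initial       2.097      0.2692
  Change     -0.01698     0.03395
  Equil          2.08      0.3031
  solve Keq expr → x = 0.01698; check Q = 0.04417

Direction: forward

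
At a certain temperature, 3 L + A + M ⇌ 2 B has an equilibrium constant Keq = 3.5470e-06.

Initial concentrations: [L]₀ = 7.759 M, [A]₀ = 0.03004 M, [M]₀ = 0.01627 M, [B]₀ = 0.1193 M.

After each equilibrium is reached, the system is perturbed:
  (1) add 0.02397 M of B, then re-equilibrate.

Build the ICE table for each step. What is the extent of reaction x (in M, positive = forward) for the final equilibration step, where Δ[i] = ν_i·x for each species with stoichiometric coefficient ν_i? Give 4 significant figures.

x = -0.01172 M

Q₀ = 0.06234 vs Keq = 3.5470e-06 ⇒ Q>K, reverse
Step 1:
                   L          A          M          B
  I            7.759    0.03004    0.01627     0.1193
  C           0.1738    0.05795    0.05795    -0.1159
  E            7.933    0.08799    0.07422   0.003401
  solve Keq expr → x = -0.05795; check Q = 3.5470e-06
Then add 0.02397 M of B.
Step 2:
                   L          A          M          B
  I            7.933    0.08799    0.07422    0.02737
  C          0.03517    0.01172    0.01172   -0.02345
  E            7.968    0.09971    0.08594   0.003921
  solve Keq expr → x = -0.01172; check Q = 3.5470e-06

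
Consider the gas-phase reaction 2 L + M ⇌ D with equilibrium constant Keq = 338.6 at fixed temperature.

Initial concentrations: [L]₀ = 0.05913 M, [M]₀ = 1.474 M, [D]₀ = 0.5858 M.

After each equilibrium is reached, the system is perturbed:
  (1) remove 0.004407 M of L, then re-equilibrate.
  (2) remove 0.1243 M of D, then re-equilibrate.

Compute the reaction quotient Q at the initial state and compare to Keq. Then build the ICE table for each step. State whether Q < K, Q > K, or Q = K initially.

Q₀ = 113.7; Q < K (proceeds forward)

Q₀ = 113.7 vs Keq = 338.6 ⇒ Q<K, forward
Step 1:
                    L           M           D
  init        0.05913       1.474      0.5858
  Δ          -0.02437    -0.01219     0.01219
  eq          0.03476       1.462       0.598
  solve Keq expr → x = 0.01219; check Q = 338.6
Then remove 0.004407 M of L.
Step 2:
                    L           M           D
  init        0.03035       1.462       0.598
  Δ          0.004319    0.002159   -0.002159
  eq          0.03467       1.464      0.5958
  solve Keq expr → x = -0.002159; check Q = 338.6
Then remove 0.1243 M of D.
Step 3:
                    L           M           D
  init        0.03467       1.464      0.4715
  Δ         -0.003747   -0.001873    0.001873
  eq          0.03092       1.462      0.4734
  solve Keq expr → x = 0.001873; check Q = 338.6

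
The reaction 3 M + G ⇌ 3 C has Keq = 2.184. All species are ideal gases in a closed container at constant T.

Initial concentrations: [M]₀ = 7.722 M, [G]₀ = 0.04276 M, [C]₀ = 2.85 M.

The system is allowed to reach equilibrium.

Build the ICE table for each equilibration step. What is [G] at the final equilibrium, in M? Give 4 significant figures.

Q₀ = 1.176 vs Keq = 2.184 ⇒ Q<K, forward
Step 1:
                    M           G           C
  I             7.722     0.04276        2.85
  C           -0.0537     -0.0179      0.0537
  E             7.668     0.02486       2.904
  solve Keq expr → x = 0.0179; check Q = 2.184

[G]_eq = 0.02486 M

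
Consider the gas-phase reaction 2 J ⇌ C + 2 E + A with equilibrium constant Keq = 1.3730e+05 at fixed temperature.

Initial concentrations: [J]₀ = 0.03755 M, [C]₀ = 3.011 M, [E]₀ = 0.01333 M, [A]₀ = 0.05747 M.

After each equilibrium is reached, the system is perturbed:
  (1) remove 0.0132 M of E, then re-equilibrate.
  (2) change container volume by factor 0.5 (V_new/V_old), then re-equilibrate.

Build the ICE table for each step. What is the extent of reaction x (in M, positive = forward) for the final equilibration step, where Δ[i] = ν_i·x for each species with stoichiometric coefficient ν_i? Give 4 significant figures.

x = -4.8661e-05 M

Q₀ = 0.02181 vs Keq = 1.3730e+05 ⇒ Q<K, forward
Step 1:
                    J           C           E           A
  Initial     0.03755       3.011     0.01333     0.05747
  Change     -0.03748     0.01874     0.03748     0.01874
  Equil    6.5897e-05        3.03     0.05081     0.07621
  solve Keq expr → x = 0.01874; check Q = 1.3730e+05
Then remove 0.0132 M of E.
Step 2:
                    J           C           E           A
  Initial  6.5897e-05        3.03     0.03761     0.07621
  Change  -1.7093e-05  8.5465e-06  1.7093e-05  8.5465e-06
  Equil    4.8804e-05        3.03     0.03763     0.07622
  solve Keq expr → x = 8.5465e-06; check Q = 1.3730e+05
Then change container volume by factor 0.5 (V_new/V_old).
Step 3:
                    J           C           E           A
  Initial  9.7607e-05        6.06     0.07526      0.1524
  Change   9.7323e-05 -4.8661e-05 -9.7323e-05 -4.8661e-05
  Equil    1.9493e-04       6.059     0.07517      0.1524
  solve Keq expr → x = -4.8661e-05; check Q = 1.3730e+05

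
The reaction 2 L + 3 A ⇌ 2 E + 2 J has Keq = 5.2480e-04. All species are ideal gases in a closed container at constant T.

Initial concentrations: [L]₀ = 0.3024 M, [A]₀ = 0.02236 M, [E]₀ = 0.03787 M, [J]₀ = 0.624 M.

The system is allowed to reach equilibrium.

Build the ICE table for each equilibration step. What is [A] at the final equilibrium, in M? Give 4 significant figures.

Q₀ = 546.2 vs Keq = 5.2480e-04 ⇒ Q>K, reverse
Step 1:
                   L          A          E          J
  init        0.3024    0.02236    0.03787      0.624
  Δ          0.03758    0.05636   -0.03758   -0.03758
  eq            0.34    0.07872 2.9336e-04     0.5864
  solve Keq expr → x = -0.01879; check Q = 5.2480e-04

[A]_eq = 0.07872 M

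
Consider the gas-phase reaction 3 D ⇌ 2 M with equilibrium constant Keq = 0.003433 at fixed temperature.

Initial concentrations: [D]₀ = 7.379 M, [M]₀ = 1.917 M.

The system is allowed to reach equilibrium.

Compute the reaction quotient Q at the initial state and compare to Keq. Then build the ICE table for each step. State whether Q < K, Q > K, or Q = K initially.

Q₀ = 0.009146; Q > K (proceeds reverse)

Q₀ = 0.009146 vs Keq = 0.003433 ⇒ Q>K, reverse
Step 1:
                   D          M
  Initial      7.379      1.917
  Change      0.8143    -0.5429
  Equil        8.193      1.374
  solve Keq expr → x = -0.2714; check Q = 0.003433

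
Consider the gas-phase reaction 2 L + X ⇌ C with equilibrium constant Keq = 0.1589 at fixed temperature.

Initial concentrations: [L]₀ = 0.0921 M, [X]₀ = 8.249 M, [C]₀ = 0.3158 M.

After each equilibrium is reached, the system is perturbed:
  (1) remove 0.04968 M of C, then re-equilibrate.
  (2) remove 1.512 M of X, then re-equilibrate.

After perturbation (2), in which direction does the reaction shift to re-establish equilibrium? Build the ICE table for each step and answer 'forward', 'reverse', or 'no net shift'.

Direction: reverse

Q₀ = 4.513 vs Keq = 0.1589 ⇒ Q>K, reverse
Step 1:
                   L          X          C
  I           0.0921      8.249     0.3158
  C           0.2741     0.1371    -0.1371
  E           0.3662      8.386     0.1787
  solve Keq expr → x = -0.1371; check Q = 0.1589
Then remove 0.04968 M of C.
Step 2:
                   L          X          C
  I           0.3662      8.386     0.1291
  C         -0.03453   -0.01726    0.01726
  E           0.3317      8.369     0.1463
  solve Keq expr → x = 0.01726; check Q = 0.1589
Then remove 1.512 M of X.
Step 3:
                   L          X          C
  I           0.3317      6.857     0.1463
  C          0.02105    0.01053   -0.01053
  E           0.3528      6.867     0.1358
  solve Keq expr → x = -0.01053; check Q = 0.1589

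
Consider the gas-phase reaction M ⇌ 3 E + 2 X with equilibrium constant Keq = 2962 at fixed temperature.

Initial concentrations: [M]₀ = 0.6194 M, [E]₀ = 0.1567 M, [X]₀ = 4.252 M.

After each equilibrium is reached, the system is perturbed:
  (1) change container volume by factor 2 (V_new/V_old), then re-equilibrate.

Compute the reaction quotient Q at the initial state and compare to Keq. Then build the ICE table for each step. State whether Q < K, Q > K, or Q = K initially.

Q₀ = 0.1123 vs Keq = 2962 ⇒ Q<K, forward
Step 1:
                   M          E          X
  init        0.6194     0.1567      4.252
  Δ          -0.5593      1.678      1.119
  eq         0.06012      1.835      5.371
  solve Keq expr → x = 0.5593; check Q = 2962
Then change container volume by factor 2 (V_new/V_old).
Step 2:
                   M          E          X
  init       0.03006     0.9173      2.685
  Δ         -0.02753    0.08258    0.05505
  eq        0.002534     0.9998       2.74
  solve Keq expr → x = 0.02753; check Q = 2962

Q₀ = 0.1123; Q < K (proceeds forward)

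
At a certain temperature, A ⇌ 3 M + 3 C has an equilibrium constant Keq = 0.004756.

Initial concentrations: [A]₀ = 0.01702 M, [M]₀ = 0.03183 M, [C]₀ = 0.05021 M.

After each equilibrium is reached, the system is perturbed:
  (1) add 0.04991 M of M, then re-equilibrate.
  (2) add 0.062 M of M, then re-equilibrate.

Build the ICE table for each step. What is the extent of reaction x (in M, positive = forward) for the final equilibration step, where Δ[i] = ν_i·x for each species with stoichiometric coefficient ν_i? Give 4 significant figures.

x = -8.6782e-04 M

Q₀ = 2.3984e-07 vs Keq = 0.004756 ⇒ Q<K, forward
Step 1:
                   A          M          C
  init       0.01702    0.03183    0.05021
  Δ          -0.0169     0.0507     0.0507
  eq      1.2142e-04    0.08253     0.1009
  solve Keq expr → x = 0.0169; check Q = 0.004756
Then add 0.04991 M of M.
Step 2:
                   A          M          C
  init    1.2142e-04     0.1324     0.1009
  Δ       3.5316e-04  -0.001059  -0.001059
  eq      4.7457e-04     0.1314    0.09985
  solve Keq expr → x = -3.5316e-04; check Q = 0.004756
Then add 0.062 M of M.
Step 3:
                   A          M          C
  init    4.7457e-04     0.1934    0.09985
  Δ       8.6782e-04  -0.002603  -0.002603
  eq        0.001342     0.1908    0.09724
  solve Keq expr → x = -8.6782e-04; check Q = 0.004756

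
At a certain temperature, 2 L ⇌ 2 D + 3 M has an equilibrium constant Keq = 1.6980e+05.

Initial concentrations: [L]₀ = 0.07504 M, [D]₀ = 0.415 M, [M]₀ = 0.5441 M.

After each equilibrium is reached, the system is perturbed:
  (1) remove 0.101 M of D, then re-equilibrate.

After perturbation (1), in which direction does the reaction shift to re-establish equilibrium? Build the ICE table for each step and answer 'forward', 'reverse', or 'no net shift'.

Direction: forward

Q₀ = 4.927 vs Keq = 1.6980e+05 ⇒ Q<K, forward
Step 1:
                    L           D           M
  Initial     0.07504       0.415      0.5441
  Change     -0.07441     0.07441      0.1116
  Equil    6.3063e-04      0.4894      0.6557
  solve Keq expr → x = 0.0372; check Q = 1.6980e+05
Then remove 0.101 M of D.
Step 2:
                    L           D           M
  Initial  6.3063e-04      0.3884      0.6557
  Change  -1.2975e-04  1.2975e-04  1.9463e-04
  Equil    5.0088e-04      0.3885      0.6559
  solve Keq expr → x = 6.4877e-05; check Q = 1.6980e+05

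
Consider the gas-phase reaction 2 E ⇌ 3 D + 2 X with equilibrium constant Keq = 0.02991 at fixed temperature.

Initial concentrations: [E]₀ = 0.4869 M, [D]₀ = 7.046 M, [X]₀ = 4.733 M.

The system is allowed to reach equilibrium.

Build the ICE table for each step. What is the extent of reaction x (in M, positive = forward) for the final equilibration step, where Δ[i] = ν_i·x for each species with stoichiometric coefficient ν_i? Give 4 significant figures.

Q₀ = 3.3054e+04 vs Keq = 0.02991 ⇒ Q>K, reverse
Step 1:
                  E         D         X
  Initial    0.4869     7.046     4.733
  Change      4.003    -6.004    -4.003
  Equil        4.49     1.042    0.7302
  solve Keq expr → x = -2.001; check Q = 0.02991

x = -2.001 M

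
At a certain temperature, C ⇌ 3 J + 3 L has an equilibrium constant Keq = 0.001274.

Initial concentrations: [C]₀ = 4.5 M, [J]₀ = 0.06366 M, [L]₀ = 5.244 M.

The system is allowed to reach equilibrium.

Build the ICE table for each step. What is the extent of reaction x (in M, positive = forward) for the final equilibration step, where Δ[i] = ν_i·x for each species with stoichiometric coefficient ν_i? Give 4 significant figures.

x = -0.009771 M

Q₀ = 0.008268 vs Keq = 0.001274 ⇒ Q>K, reverse
Step 1:
                  C         J         L
  init          4.5   0.06366     5.244
  Δ        0.009771  -0.02931  -0.02931
  eq           4.51   0.03435     5.215
  solve Keq expr → x = -0.009771; check Q = 0.001274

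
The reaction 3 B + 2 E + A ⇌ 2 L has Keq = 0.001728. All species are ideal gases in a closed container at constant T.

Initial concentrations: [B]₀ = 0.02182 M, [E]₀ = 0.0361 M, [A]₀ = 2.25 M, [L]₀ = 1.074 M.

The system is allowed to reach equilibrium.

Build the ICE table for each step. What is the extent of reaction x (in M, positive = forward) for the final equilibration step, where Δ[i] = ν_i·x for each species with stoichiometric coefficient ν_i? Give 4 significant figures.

x = -0.4774 M

Q₀ = 3.7866e+07 vs Keq = 0.001728 ⇒ Q>K, reverse
Step 1:
                   B          E          A          L
  Initial    0.02182     0.0361       2.25      1.074
  Change       1.432     0.9547     0.4774    -0.9547
  Equil        1.454     0.9908      2.727     0.1193
  solve Keq expr → x = -0.4774; check Q = 0.001728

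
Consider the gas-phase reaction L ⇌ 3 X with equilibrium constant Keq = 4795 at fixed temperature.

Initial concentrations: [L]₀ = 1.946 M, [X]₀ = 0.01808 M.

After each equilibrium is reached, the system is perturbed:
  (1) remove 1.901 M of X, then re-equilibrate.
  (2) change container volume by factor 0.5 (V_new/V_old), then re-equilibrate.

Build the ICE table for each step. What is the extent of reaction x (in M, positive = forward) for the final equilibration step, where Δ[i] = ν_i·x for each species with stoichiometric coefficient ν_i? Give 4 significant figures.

Q₀ = 3.0371e-06 vs Keq = 4795 ⇒ Q<K, forward
Step 1:
                    L           X
  Initial       1.946     0.01808
  Change       -1.907        5.72
  Equil        0.0394       5.738
  solve Keq expr → x = 1.907; check Q = 4795
Then remove 1.901 M of X.
Step 2:
                    L           X
  Initial      0.0394       3.837
  Change     -0.02686     0.08058
  Equil       0.01254       3.917
  solve Keq expr → x = 0.02686; check Q = 4795
Then change container volume by factor 0.5 (V_new/V_old).
Step 3:
                    L           X
  Initial     0.02508       7.835
  Change      0.06764     -0.2029
  Equil       0.09271       7.632
  solve Keq expr → x = -0.06764; check Q = 4795

x = -0.06764 M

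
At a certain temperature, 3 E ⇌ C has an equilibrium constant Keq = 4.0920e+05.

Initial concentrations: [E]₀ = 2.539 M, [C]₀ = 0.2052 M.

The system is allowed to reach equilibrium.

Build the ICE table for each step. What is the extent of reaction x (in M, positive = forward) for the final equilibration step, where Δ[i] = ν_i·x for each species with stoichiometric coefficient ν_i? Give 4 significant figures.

Q₀ = 0.01254 vs Keq = 4.0920e+05 ⇒ Q<K, forward
Step 1:
                   E          C
  Initial      2.539     0.2052
  Change      -2.525     0.8418
  Equil      0.01368      1.047
  solve Keq expr → x = 0.8418; check Q = 4.0920e+05

x = 0.8418 M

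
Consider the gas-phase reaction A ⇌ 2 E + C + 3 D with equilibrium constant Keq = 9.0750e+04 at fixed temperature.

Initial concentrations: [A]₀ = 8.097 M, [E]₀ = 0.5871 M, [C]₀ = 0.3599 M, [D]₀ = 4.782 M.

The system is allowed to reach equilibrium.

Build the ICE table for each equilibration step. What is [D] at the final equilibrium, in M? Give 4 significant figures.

[D]_eq = 14.11 M

Q₀ = 1.675 vs Keq = 9.0750e+04 ⇒ Q<K, forward
Step 1:
                   A          E          C          D
  Initial      8.097     0.5871     0.3599      4.782
  Change      -3.111      6.222      3.111      9.333
  Equil        4.986      6.809      3.471      14.11
  solve Keq expr → x = 3.111; check Q = 9.0750e+04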